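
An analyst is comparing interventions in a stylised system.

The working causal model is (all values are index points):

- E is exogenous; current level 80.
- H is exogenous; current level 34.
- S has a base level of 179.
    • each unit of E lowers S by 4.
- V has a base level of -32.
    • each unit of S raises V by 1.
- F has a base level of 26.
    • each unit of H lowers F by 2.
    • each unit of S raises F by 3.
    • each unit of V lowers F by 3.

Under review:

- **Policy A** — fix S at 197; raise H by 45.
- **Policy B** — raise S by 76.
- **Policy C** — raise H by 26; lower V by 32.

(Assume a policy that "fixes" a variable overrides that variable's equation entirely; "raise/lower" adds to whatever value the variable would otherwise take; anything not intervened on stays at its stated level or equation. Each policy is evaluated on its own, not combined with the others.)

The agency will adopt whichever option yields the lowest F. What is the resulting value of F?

Policy A (S := 197, H + 45):
  E = 80
  H = 34 + 45 = 79
  S = 197
  V = -32 + 197 = 165
  F = 26 − 2·79 + 3·197 − 3·165 = -36
Policy B (S + 76):
  E = 80
  H = 34
  S = 179 − 4·80 (+76 from intervention) = -65
  V = -32 + (-65) = -97
  F = 26 − 2·34 + 3·(-65) − 3·(-97) = 54
Policy C (H + 26, V − 32):
  E = 80
  H = 34 + 26 = 60
  S = 179 − 4·80 = -141
  V = -32 + (-141) (−32 from intervention) = -205
  F = 26 − 2·60 + 3·(-141) − 3·(-205) = 98
Comparing — Policy A: F=-36, Policy B: F=54, Policy C: F=98. Lowest is -36 (Policy A).

-36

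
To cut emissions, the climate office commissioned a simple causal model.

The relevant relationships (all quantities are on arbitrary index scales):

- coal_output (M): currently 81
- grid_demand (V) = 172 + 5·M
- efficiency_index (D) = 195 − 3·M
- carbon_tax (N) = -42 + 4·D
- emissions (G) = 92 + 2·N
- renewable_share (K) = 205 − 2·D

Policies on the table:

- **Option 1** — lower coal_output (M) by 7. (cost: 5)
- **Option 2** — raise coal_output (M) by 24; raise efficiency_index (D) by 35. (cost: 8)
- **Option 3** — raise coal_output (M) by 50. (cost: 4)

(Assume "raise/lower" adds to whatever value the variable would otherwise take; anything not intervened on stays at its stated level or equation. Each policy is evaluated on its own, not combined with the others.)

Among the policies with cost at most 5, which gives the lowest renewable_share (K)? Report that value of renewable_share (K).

259

Option 1 (M − 7):
  M = 81 − 7 = 74
  D = 195 − 3·74 = -27
  K = 205 − 2·(-27) = 259
Option 3 (M + 50):
  M = 81 + 50 = 131
  D = 195 − 3·131 = -198
  K = 205 − 2·(-198) = 601
Comparing — Option 1: K=259, Option 3: K=601. Lowest is 259 (Option 1).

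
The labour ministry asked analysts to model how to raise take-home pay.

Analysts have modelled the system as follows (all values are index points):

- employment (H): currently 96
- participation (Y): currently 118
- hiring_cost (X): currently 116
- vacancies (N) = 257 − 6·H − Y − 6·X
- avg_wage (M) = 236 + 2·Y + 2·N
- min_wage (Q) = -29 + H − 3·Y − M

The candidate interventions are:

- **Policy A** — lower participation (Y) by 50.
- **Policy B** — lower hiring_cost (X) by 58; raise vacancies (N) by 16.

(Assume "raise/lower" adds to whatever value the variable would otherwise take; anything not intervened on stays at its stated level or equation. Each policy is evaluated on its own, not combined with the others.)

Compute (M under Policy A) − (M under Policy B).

Policy A (Y − 50):
  H = 96
  Y = 118 − 50 = 68
  X = 116
  N = 257 − 6·96 − 68 − 6·116 = -1083
  M = 236 + 2·68 + 2·(-1083) = -1794
Policy B (X − 58, N + 16):
  H = 96
  Y = 118
  X = 116 − 58 = 58
  N = 257 − 6·96 − 118 − 6·58 (+16 from intervention) = -769
  M = 236 + 2·118 + 2·(-769) = -1066
M: -1794 − (-1066) = -728

-728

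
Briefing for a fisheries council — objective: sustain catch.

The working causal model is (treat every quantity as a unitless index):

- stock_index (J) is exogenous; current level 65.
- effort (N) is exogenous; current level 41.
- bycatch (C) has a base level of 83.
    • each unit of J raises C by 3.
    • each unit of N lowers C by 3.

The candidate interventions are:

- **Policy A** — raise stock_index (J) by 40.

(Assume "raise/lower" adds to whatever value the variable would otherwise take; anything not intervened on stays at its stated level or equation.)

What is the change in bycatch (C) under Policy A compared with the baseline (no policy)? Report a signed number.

Baseline:
  J = 65
  N = 41
  C = 83 + 3·65 − 3·41 = 155
Policy A (J + 40):
  J = 65 + 40 = 105
  N = 41
  C = 83 + 3·105 − 3·41 = 275
Change in C: 275 − 155 = 120

120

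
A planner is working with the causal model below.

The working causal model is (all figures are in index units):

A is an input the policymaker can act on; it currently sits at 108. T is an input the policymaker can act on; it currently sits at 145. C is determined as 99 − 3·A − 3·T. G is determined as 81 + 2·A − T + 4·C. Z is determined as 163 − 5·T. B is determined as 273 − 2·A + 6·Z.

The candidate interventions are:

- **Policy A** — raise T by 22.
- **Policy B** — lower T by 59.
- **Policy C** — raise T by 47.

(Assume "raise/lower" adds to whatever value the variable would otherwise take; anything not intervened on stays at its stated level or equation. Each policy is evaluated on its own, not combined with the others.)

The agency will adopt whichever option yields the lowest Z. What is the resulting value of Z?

Policy A (T + 22):
  T = 145 + 22 = 167
  Z = 163 − 5·167 = -672
Policy B (T − 59):
  T = 145 − 59 = 86
  Z = 163 − 5·86 = -267
Policy C (T + 47):
  T = 145 + 47 = 192
  Z = 163 − 5·192 = -797
Comparing — Policy A: Z=-672, Policy B: Z=-267, Policy C: Z=-797. Lowest is -797 (Policy C).

-797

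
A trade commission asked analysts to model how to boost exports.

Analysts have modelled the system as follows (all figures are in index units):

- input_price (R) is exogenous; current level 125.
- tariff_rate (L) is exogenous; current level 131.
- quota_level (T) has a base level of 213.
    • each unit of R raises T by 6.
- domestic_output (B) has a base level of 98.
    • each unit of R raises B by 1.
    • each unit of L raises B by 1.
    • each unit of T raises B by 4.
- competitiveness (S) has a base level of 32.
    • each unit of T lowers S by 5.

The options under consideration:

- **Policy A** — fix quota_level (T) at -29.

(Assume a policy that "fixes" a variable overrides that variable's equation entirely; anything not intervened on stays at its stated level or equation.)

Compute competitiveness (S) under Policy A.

Policy A (T := -29):
  R = 125
  T = -29
  S = 32 − 5·(-29) = 177

177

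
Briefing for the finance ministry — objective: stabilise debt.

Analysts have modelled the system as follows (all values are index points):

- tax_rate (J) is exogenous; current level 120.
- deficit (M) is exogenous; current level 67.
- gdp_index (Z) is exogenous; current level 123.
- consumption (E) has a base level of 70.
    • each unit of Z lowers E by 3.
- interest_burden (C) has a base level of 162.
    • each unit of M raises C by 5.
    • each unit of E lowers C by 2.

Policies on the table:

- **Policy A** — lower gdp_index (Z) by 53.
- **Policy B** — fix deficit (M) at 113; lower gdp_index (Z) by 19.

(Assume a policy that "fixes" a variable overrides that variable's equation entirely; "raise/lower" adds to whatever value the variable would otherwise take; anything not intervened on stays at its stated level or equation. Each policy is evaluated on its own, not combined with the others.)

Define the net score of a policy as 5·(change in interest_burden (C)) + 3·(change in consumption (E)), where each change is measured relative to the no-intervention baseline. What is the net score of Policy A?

-1113

Baseline:
  M = 67
  Z = 123
  E = 70 − 3·123 = -299
  C = 162 + 5·67 − 2·(-299) = 1095
Policy A (Z − 53):
  M = 67
  Z = 123 − 53 = 70
  E = 70 − 3·70 = -140
  C = 162 + 5·67 − 2·(-140) = 777
ΔC = 777 − 1095 = -318; ΔE = -140 − (-299) = 159
Score = 5·(-318) + 3·159 = -1113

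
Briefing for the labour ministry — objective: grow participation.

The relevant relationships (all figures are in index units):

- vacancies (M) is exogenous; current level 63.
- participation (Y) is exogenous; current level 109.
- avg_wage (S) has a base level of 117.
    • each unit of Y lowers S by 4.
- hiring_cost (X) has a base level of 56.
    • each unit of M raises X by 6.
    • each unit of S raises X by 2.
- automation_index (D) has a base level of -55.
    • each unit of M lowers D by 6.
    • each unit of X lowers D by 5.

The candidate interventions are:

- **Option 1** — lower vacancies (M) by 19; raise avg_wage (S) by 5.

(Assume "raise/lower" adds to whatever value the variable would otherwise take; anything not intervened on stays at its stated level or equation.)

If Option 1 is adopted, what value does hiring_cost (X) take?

-308

Option 1 (M − 19, S + 5):
  M = 63 − 19 = 44
  Y = 109
  S = 117 − 4·109 (+5 from intervention) = -314
  X = 56 + 6·44 + 2·(-314) = -308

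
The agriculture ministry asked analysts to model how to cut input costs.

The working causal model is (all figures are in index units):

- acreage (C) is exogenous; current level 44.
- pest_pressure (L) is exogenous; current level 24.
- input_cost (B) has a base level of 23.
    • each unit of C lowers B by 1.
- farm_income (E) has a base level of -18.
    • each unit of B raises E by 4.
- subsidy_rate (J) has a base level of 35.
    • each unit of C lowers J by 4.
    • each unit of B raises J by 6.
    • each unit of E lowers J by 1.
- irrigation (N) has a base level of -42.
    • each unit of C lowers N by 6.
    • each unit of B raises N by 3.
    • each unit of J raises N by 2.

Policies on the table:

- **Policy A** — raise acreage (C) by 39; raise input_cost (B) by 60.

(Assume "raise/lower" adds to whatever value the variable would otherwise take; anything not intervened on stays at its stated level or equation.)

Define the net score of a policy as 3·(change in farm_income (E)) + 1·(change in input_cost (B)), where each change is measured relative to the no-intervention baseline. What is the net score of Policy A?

273

Baseline:
  C = 44
  B = 23 − 44 = -21
  E = -18 + 4·(-21) = -102
Policy A (C + 39, B + 60):
  C = 44 + 39 = 83
  B = 23 − 83 (+60 from intervention) = 0
  E = -18 + 4·0 = -18
ΔE = -18 − (-102) = 84; ΔB = 0 − (-21) = 21
Score = 3·84 + 1·21 = 273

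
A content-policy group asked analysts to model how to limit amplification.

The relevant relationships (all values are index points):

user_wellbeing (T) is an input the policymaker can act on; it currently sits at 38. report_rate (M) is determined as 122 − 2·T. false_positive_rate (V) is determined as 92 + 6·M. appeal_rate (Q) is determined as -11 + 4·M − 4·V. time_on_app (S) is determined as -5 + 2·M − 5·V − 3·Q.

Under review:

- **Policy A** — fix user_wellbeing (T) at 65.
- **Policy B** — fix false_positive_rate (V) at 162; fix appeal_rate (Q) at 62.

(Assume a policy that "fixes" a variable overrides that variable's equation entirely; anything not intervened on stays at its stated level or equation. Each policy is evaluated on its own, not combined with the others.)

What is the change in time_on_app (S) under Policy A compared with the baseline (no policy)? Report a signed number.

-1728

Baseline:
  T = 38
  M = 122 − 2·38 = 46
  V = 92 + 6·46 = 368
  Q = -11 + 4·46 − 4·368 = -1299
  S = -5 + 2·46 − 5·368 − 3·(-1299) = 2144
Policy A (T := 65):
  T = 65
  M = 122 − 2·65 = -8
  V = 92 + 6·(-8) = 44
  Q = -11 + 4·(-8) − 4·44 = -219
  S = -5 + 2·(-8) − 5·44 − 3·(-219) = 416
Change in S: 416 − 2144 = -1728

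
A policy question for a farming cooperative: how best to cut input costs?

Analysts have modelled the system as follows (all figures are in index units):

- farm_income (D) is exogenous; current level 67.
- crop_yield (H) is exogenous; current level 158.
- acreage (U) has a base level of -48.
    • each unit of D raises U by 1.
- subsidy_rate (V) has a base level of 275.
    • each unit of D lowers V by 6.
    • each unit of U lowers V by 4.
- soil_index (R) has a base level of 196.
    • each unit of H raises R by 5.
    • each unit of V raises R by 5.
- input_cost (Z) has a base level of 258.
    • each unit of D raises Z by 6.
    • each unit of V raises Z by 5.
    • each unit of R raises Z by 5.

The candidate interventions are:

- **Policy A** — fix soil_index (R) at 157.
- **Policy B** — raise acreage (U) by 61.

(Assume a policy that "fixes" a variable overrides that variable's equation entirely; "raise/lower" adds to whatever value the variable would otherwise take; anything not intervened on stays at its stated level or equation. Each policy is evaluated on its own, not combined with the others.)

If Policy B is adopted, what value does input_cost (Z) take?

Policy B (U + 61):
  D = 67
  H = 158
  U = -48 + 67 (+61 from intervention) = 80
  V = 275 − 6·67 − 4·80 = -447
  R = 196 + 5·158 + 5·(-447) = -1249
  Z = 258 + 6·67 + 5·(-447) + 5·(-1249) = -7820

-7820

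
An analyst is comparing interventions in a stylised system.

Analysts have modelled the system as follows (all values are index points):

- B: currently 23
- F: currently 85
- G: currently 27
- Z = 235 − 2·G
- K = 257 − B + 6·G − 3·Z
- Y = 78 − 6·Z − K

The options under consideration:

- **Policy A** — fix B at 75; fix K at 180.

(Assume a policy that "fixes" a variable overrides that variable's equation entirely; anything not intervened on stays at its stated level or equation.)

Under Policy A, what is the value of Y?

-1188

Policy A (B := 75, K := 180):
  B = 75
  G = 27
  Z = 235 − 2·27 = 181
  K = 180
  Y = 78 − 6·181 − 180 = -1188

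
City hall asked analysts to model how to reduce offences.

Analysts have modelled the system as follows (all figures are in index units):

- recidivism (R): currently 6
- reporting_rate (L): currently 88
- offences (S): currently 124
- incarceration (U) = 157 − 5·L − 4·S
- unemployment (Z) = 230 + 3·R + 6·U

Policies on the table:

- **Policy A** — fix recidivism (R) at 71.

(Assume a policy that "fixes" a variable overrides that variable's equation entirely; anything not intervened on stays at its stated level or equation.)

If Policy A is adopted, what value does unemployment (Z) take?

-4231

Policy A (R := 71):
  R = 71
  L = 88
  S = 124
  U = 157 − 5·88 − 4·124 = -779
  Z = 230 + 3·71 + 6·(-779) = -4231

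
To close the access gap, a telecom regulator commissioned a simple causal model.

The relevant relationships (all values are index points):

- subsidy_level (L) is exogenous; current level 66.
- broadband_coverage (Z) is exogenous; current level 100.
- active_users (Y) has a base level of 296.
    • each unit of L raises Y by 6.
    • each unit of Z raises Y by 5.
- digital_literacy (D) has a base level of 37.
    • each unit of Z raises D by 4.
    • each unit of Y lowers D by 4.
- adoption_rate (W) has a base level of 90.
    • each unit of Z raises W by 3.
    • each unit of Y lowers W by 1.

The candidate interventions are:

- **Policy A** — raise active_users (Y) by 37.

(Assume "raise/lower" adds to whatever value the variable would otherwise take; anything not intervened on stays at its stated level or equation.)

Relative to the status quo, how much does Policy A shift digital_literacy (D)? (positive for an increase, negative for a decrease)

Baseline:
  L = 66
  Z = 100
  Y = 296 + 6·66 + 5·100 = 1192
  D = 37 + 4·100 − 4·1192 = -4331
Policy A (Y + 37):
  L = 66
  Z = 100
  Y = 296 + 6·66 + 5·100 (+37 from intervention) = 1229
  D = 37 + 4·100 − 4·1229 = -4479
Change in D: -4479 − (-4331) = -148

-148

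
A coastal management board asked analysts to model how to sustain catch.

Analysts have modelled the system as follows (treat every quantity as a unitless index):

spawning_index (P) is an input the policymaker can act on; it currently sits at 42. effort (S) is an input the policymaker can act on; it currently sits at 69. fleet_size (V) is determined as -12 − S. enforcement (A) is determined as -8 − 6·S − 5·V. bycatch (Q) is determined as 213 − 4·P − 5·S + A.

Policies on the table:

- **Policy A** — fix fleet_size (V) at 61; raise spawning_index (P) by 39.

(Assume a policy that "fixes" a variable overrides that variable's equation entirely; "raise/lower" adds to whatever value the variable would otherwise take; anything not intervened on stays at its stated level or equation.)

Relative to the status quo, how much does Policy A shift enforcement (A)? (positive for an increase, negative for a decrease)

Baseline:
  S = 69
  V = -12 − 69 = -81
  A = -8 − 6·69 − 5·(-81) = -17
Policy A (V := 61, P + 39):
  S = 69
  V = 61
  A = -8 − 6·69 − 5·61 = -727
Change in A: -727 − (-17) = -710

-710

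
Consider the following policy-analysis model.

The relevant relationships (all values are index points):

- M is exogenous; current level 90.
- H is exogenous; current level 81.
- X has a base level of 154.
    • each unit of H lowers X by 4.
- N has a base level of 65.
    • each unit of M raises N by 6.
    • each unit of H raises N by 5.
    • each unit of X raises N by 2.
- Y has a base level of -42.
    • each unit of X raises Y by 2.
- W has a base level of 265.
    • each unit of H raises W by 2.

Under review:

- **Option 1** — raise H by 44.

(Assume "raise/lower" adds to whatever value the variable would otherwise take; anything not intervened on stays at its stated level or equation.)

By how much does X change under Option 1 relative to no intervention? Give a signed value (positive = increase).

-176

Baseline:
  H = 81
  X = 154 − 4·81 = -170
Option 1 (H + 44):
  H = 81 + 44 = 125
  X = 154 − 4·125 = -346
Change in X: -346 − (-170) = -176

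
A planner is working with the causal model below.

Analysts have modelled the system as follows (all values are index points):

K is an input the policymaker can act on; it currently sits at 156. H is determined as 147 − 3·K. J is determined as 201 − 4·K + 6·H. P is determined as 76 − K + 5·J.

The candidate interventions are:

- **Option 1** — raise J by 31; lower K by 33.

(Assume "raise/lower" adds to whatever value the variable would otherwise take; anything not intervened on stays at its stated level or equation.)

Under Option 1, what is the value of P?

Option 1 (J + 31, K − 33):
  K = 156 − 33 = 123
  H = 147 − 3·123 = -222
  J = 201 − 4·123 + 6·(-222) (+31 from intervention) = -1592
  P = 76 − 123 + 5·(-1592) = -8007

-8007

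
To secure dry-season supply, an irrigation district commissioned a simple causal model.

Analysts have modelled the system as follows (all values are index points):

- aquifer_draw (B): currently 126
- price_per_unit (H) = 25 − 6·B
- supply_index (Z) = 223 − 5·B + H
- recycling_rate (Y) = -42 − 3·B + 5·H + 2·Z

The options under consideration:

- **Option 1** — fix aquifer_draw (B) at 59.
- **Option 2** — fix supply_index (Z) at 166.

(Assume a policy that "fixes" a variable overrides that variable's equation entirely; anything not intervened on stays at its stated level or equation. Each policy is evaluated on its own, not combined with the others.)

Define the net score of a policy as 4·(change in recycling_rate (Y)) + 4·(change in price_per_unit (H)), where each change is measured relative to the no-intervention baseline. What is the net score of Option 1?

16348

Baseline:
  B = 126
  H = 25 − 6·126 = -731
  Z = 223 − 5·126 + (-731) = -1138
  Y = -42 − 3·126 + 5·(-731) + 2·(-1138) = -6351
Option 1 (B := 59):
  B = 59
  H = 25 − 6·59 = -329
  Z = 223 − 5·59 + (-329) = -401
  Y = -42 − 3·59 + 5·(-329) + 2·(-401) = -2666
ΔY = -2666 − (-6351) = 3685; ΔH = -329 − (-731) = 402
Score = 4·3685 + 4·402 = 16348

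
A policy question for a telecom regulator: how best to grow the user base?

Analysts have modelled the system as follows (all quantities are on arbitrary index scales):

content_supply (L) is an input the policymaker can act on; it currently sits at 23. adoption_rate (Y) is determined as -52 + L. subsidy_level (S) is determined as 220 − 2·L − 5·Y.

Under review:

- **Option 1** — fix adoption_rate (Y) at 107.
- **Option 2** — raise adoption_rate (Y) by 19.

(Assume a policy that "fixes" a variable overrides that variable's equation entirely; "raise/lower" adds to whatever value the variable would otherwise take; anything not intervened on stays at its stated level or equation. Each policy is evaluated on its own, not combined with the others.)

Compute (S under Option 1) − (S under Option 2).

-585

Option 1 (Y := 107):
  L = 23
  Y = 107
  S = 220 − 2·23 − 5·107 = -361
Option 2 (Y + 19):
  L = 23
  Y = -52 + 23 (+19 from intervention) = -10
  S = 220 − 2·23 − 5·(-10) = 224
S: -361 − 224 = -585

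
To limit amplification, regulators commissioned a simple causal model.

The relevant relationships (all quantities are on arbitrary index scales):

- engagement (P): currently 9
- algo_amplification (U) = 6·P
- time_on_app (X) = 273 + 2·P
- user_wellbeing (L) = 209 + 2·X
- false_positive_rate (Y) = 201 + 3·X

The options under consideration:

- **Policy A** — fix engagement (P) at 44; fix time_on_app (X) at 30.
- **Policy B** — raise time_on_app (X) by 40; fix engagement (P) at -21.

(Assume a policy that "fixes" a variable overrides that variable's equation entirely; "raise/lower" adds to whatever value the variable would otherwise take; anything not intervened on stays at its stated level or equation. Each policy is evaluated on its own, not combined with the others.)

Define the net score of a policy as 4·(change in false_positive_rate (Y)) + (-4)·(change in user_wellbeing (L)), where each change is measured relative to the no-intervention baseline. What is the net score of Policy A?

Baseline:
  P = 9
  X = 273 + 2·9 = 291
  L = 209 + 2·291 = 791
  Y = 201 + 3·291 = 1074
Policy A (P := 44, X := 30):
  P = 44
  X = 30
  L = 209 + 2·30 = 269
  Y = 201 + 3·30 = 291
ΔY = 291 − 1074 = -783; ΔL = 269 − 791 = -522
Score = 4·(-783) + (-4)·(-522) = -1044

-1044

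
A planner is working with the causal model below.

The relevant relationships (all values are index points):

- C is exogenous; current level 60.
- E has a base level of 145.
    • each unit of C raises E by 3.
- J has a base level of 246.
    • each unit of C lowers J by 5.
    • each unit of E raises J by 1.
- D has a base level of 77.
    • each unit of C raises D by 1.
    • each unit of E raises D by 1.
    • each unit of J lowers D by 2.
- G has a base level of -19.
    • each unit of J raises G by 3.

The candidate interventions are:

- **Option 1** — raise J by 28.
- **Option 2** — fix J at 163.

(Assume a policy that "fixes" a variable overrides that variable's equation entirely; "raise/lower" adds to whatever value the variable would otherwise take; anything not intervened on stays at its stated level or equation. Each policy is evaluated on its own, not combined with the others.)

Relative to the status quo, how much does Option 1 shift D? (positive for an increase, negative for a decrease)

Baseline:
  C = 60
  E = 145 + 3·60 = 325
  J = 246 − 5·60 + 325 = 271
  D = 77 + 60 + 325 − 2·271 = -80
Option 1 (J + 28):
  C = 60
  E = 145 + 3·60 = 325
  J = 246 − 5·60 + 325 (+28 from intervention) = 299
  D = 77 + 60 + 325 − 2·299 = -136
Change in D: -136 − (-80) = -56

-56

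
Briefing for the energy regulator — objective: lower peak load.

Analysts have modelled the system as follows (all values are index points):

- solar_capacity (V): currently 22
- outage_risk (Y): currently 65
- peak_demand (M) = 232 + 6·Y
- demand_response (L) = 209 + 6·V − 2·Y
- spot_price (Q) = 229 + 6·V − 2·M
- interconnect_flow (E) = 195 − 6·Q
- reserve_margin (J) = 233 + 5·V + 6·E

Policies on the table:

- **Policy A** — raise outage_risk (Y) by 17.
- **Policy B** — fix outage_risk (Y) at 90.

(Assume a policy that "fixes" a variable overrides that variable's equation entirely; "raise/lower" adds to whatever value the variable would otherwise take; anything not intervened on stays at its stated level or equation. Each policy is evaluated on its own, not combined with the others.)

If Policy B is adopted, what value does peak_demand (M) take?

772

Policy B (Y := 90):
  Y = 90
  M = 232 + 6·90 = 772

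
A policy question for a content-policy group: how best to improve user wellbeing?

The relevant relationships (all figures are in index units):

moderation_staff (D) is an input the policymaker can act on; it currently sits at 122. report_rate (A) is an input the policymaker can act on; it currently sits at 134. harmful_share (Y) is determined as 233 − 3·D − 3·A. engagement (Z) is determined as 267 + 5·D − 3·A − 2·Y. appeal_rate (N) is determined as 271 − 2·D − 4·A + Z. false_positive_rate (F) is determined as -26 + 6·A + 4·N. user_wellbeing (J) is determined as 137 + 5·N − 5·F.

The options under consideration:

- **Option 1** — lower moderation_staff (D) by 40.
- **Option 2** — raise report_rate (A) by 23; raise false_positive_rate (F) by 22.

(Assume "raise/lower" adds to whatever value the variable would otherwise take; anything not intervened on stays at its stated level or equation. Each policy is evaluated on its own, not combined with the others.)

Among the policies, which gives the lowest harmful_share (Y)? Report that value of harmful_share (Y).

Option 1 (D − 40):
  D = 122 − 40 = 82
  A = 134
  Y = 233 − 3·82 − 3·134 = -415
Option 2 (A + 23, F + 22):
  D = 122
  A = 134 + 23 = 157
  Y = 233 − 3·122 − 3·157 = -604
Comparing — Option 1: Y=-415, Option 2: Y=-604. Lowest is -604 (Option 2).

-604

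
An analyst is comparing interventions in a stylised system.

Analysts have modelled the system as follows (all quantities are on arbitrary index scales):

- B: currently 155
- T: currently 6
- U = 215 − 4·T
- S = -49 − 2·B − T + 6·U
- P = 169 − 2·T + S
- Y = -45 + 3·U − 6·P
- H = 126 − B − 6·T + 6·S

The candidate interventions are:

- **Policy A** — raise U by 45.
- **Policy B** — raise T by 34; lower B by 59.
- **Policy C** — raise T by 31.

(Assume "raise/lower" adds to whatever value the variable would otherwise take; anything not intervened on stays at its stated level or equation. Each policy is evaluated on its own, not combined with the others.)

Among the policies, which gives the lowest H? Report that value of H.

-215

Policy A (U + 45):
  B = 155
  T = 6
  U = 215 − 4·6 (+45 from intervention) = 236
  S = -49 − 2·155 − 6 + 6·236 = 1051
  H = 126 − 155 − 6·6 + 6·1051 = 6241
Policy B (T + 34, B − 59):
  B = 155 − 59 = 96
  T = 6 + 34 = 40
  U = 215 − 4·40 = 55
  S = -49 − 2·96 − 40 + 6·55 = 49
  H = 126 − 96 − 6·40 + 6·49 = 84
Policy C (T + 31):
  B = 155
  T = 6 + 31 = 37
  U = 215 − 4·37 = 67
  S = -49 − 2·155 − 37 + 6·67 = 6
  H = 126 − 155 − 6·37 + 6·6 = -215
Comparing — Policy A: H=6241, Policy B: H=84, Policy C: H=-215. Lowest is -215 (Policy C).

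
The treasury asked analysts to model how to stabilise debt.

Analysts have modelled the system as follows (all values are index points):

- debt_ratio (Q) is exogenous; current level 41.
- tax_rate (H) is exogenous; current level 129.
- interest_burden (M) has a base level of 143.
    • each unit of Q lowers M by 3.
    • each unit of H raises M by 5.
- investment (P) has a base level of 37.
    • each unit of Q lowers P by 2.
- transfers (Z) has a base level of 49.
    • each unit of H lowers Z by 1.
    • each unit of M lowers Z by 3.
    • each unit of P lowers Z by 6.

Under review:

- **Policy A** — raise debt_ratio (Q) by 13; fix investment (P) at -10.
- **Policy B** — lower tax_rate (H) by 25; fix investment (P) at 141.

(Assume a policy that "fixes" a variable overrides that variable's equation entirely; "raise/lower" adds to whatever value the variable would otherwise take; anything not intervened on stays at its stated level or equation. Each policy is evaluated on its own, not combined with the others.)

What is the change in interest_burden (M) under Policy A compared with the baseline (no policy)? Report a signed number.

Baseline:
  Q = 41
  H = 129
  M = 143 − 3·41 + 5·129 = 665
Policy A (Q + 13, P := -10):
  Q = 41 + 13 = 54
  H = 129
  M = 143 − 3·54 + 5·129 = 626
Change in M: 626 − 665 = -39

-39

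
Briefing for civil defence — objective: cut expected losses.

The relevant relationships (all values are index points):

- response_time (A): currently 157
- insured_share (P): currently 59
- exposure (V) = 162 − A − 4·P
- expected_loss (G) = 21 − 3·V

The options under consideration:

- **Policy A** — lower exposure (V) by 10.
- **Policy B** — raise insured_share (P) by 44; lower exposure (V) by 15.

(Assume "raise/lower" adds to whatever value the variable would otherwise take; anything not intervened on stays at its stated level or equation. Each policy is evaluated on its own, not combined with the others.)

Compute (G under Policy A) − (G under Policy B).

Policy A (V − 10):
  A = 157
  P = 59
  V = 162 − 157 − 4·59 (−10 from intervention) = -241
  G = 21 − 3·(-241) = 744
Policy B (P + 44, V − 15):
  A = 157
  P = 59 + 44 = 103
  V = 162 − 157 − 4·103 (−15 from intervention) = -422
  G = 21 − 3·(-422) = 1287
G: 744 − 1287 = -543

-543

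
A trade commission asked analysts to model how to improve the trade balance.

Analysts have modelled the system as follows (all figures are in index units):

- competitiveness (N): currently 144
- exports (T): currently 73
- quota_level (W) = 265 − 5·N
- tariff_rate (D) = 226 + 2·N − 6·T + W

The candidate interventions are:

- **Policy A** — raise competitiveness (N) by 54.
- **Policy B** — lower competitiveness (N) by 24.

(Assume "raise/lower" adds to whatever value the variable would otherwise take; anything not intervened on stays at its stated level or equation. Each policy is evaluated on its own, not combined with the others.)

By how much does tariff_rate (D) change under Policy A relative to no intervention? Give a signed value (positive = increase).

-162

Baseline:
  N = 144
  T = 73
  W = 265 − 5·144 = -455
  D = 226 + 2·144 − 6·73 + (-455) = -379
Policy A (N + 54):
  N = 144 + 54 = 198
  T = 73
  W = 265 − 5·198 = -725
  D = 226 + 2·198 − 6·73 + (-725) = -541
Change in D: -541 − (-379) = -162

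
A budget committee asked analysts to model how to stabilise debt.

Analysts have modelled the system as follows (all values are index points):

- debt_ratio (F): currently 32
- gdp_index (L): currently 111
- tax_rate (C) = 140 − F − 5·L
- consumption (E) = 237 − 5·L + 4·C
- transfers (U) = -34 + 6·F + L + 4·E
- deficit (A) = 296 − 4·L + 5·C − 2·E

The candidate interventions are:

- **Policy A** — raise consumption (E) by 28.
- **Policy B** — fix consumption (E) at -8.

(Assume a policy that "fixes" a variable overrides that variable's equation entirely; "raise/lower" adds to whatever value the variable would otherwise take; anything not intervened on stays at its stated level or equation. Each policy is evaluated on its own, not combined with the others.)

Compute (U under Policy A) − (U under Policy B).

-8280

Policy A (E + 28):
  F = 32
  L = 111
  C = 140 − 32 − 5·111 = -447
  E = 237 − 5·111 + 4·(-447) (+28 from intervention) = -2078
  U = -34 + 6·32 + 111 + 4·(-2078) = -8043
Policy B (E := -8):
  F = 32
  L = 111
  C = 140 − 32 − 5·111 = -447
  E = -8
  U = -34 + 6·32 + 111 + 4·(-8) = 237
U: -8043 − 237 = -8280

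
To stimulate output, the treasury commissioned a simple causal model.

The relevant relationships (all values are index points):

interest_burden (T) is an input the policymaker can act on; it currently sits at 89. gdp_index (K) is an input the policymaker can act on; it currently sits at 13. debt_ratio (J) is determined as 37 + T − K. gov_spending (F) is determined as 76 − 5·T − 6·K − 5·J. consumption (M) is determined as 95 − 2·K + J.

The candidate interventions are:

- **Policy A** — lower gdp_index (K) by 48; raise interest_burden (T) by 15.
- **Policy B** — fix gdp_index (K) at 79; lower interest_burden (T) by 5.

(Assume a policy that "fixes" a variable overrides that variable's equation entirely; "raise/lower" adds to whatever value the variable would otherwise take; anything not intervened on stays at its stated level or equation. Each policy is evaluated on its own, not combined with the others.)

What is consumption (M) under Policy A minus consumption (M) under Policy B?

362

Policy A (K − 48, T + 15):
  T = 89 + 15 = 104
  K = 13 − 48 = -35
  J = 37 + 104 − (-35) = 176
  M = 95 − 2·(-35) + 176 = 341
Policy B (K := 79, T − 5):
  T = 89 − 5 = 84
  K = 79
  J = 37 + 84 − 79 = 42
  M = 95 − 2·79 + 42 = -21
M: 341 − (-21) = 362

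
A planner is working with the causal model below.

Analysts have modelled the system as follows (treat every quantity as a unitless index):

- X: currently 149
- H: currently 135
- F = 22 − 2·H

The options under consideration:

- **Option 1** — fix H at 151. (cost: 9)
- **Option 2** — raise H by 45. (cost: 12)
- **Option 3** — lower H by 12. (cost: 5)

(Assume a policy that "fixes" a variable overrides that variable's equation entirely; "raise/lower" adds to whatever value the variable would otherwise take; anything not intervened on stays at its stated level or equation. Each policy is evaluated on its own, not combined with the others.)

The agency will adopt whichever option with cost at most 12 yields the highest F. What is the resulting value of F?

Option 1 (H := 151):
  H = 151
  F = 22 − 2·151 = -280
Option 2 (H + 45):
  H = 135 + 45 = 180
  F = 22 − 2·180 = -338
Option 3 (H − 12):
  H = 135 − 12 = 123
  F = 22 − 2·123 = -224
Comparing — Option 1: F=-280, Option 2: F=-338, Option 3: F=-224. Highest is -224 (Option 3).

-224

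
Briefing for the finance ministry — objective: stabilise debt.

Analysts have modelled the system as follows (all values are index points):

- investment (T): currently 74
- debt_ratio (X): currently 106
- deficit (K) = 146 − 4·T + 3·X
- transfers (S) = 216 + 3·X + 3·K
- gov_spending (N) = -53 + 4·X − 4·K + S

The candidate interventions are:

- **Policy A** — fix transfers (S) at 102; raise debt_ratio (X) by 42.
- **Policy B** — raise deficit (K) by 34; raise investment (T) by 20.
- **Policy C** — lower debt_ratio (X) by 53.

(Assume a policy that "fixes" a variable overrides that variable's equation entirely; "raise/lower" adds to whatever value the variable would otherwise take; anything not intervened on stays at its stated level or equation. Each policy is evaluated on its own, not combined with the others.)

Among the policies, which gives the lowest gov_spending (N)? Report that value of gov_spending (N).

Policy A (S := 102, X + 42):
  T = 74
  X = 106 + 42 = 148
  K = 146 − 4·74 + 3·148 = 294
  S = 102
  N = -53 + 4·148 − 4·294 + 102 = -535
Policy B (K + 34, T + 20):
  T = 74 + 20 = 94
  X = 106
  K = 146 − 4·94 + 3·106 (+34 from intervention) = 122
  S = 216 + 3·106 + 3·122 = 900
  N = -53 + 4·106 − 4·122 + 900 = 783
Policy C (X − 53):
  T = 74
  X = 106 − 53 = 53
  K = 146 − 4·74 + 3·53 = 9
  S = 216 + 3·53 + 3·9 = 402
  N = -53 + 4·53 − 4·9 + 402 = 525
Comparing — Policy A: N=-535, Policy B: N=783, Policy C: N=525. Lowest is -535 (Policy A).

-535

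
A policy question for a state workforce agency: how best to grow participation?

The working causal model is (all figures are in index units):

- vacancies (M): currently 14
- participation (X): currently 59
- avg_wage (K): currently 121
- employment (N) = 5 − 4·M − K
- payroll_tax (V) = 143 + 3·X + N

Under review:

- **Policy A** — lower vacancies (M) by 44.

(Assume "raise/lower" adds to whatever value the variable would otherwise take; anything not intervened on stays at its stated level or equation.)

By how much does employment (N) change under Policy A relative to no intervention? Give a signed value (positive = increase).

176

Baseline:
  M = 14
  K = 121
  N = 5 − 4·14 − 121 = -172
Policy A (M − 44):
  M = 14 − 44 = -30
  K = 121
  N = 5 − 4·(-30) − 121 = 4
Change in N: 4 − (-172) = 176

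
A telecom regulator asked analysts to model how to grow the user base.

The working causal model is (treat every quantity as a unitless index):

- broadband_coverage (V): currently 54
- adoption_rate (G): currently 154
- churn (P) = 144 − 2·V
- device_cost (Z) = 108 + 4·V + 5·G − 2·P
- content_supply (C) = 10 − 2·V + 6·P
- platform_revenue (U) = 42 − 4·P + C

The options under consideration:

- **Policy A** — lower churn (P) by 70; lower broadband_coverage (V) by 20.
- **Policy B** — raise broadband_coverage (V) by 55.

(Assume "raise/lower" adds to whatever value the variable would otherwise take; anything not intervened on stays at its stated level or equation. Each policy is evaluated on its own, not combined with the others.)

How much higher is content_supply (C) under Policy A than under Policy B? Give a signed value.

630

Policy A (P − 70, V − 20):
  V = 54 − 20 = 34
  P = 144 − 2·34 (−70 from intervention) = 6
  C = 10 − 2·34 + 6·6 = -22
Policy B (V + 55):
  V = 54 + 55 = 109
  P = 144 − 2·109 = -74
  C = 10 − 2·109 + 6·(-74) = -652
C: -22 − (-652) = 630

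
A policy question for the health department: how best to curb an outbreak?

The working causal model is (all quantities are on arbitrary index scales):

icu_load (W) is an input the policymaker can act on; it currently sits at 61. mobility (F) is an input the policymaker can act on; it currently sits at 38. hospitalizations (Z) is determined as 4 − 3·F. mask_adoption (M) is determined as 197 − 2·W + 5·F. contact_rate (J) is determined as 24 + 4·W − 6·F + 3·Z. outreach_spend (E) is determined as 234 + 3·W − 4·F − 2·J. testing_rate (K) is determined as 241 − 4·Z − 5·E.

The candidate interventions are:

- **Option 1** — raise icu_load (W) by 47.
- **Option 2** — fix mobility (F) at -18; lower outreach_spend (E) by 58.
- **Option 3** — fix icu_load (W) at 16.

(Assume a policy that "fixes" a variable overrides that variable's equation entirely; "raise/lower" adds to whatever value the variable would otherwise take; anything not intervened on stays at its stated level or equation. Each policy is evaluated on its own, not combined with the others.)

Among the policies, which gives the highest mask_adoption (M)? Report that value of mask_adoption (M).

Option 1 (W + 47):
  W = 61 + 47 = 108
  F = 38
  M = 197 − 2·108 + 5·38 = 171
Option 2 (F := -18, E − 58):
  W = 61
  F = -18
  M = 197 − 2·61 + 5·(-18) = -15
Option 3 (W := 16):
  W = 16
  F = 38
  M = 197 − 2·16 + 5·38 = 355
Comparing — Option 1: M=171, Option 2: M=-15, Option 3: M=355. Highest is 355 (Option 3).

355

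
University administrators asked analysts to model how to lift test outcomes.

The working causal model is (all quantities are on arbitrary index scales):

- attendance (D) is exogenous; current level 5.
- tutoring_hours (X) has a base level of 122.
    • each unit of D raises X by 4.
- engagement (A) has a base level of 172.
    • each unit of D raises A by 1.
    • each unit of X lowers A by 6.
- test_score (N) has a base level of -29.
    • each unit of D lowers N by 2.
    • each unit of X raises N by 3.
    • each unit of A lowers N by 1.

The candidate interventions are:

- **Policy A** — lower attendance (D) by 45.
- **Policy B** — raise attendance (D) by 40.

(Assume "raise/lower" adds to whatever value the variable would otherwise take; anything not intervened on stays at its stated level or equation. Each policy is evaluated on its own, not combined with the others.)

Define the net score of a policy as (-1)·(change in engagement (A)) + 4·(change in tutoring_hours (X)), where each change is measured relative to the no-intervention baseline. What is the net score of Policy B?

Baseline:
  D = 5
  X = 122 + 4·5 = 142
  A = 172 + 5 − 6·142 = -675
Policy B (D + 40):
  D = 5 + 40 = 45
  X = 122 + 4·45 = 302
  A = 172 + 45 − 6·302 = -1595
ΔA = -1595 − (-675) = -920; ΔX = 302 − 142 = 160
Score = (-1)·(-920) + 4·160 = 1560

1560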